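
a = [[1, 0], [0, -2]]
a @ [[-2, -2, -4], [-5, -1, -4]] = [[-2, -2, -4], [10, 2, 8]]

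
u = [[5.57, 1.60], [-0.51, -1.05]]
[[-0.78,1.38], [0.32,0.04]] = u @ [[-0.06, 0.3], [-0.28, -0.18]]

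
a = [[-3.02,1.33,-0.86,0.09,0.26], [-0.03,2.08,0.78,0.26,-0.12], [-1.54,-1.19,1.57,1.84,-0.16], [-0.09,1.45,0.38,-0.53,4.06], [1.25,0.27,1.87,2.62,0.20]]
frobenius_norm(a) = 7.58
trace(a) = 0.30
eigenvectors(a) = [[(-0.11+0.32j), (-0.11-0.32j), 0.25+0.06j, (0.25-0.06j), (-0.03+0j)], [0.01-0.02j, (0.01+0.02j), 0.28+0.35j, (0.28-0.35j), -0.19+0.00j], [0.25+0.12j, (0.25-0.12j), -0.70+0.00j, -0.70-0.00j, -0.35+0.00j], [-0.75+0.00j, (-0.75-0j), 0.46-0.03j, 0.46+0.03j, (-0.66+0j)], [(0.48-0.1j), 0.48+0.10j, (0.2-0.05j), (0.2+0.05j), (-0.64+0j)]]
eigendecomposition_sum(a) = [[(-1.56-0.49j),(0.28+0.05j),(-0.37+0.02j),0.06+0.49j,(0.12-0.51j)], [(0.08+0.05j),-0.02-0.01j,(0.02+0j),-0.03j,-0.01+0.03j], [-0.54+1.24j,0.06-0.22j,(-0.01+0.31j),0.41-0.01j,-0.41-0.14j], [-0.15-3.62j,(0.11+0.61j),-0.33-0.76j,-0.99+0.49j,1.17-0.13j], [0.58+2.31j,-0.15-0.38j,0.31+0.45j,0.57-0.45j,(-0.73+0.24j)]] + [[(-1.56+0.49j), (0.28-0.05j), (-0.37-0.02j), 0.06-0.49j, 0.12+0.51j], [(0.08-0.05j), (-0.02+0.01j), 0.02-0.00j, 0.00+0.03j, -0.01-0.03j], [-0.54-1.24j, 0.06+0.22j, -0.01-0.31j, 0.41+0.01j, -0.41+0.14j], [-0.15+3.62j, 0.11-0.61j, (-0.33+0.76j), (-0.99-0.49j), (1.17+0.13j)], [0.58-2.31j, -0.15+0.38j, (0.31-0.45j), (0.57+0.45j), (-0.73-0.24j)]] + [[0.05+0.14j,0.38-0.44j,(-0.09-0.24j),-0.04+0.03j,-0.02+0.22j], [(-0.09+0.24j),(1.01-0.19j),0.14-0.43j,(-0.1-0j),-0.27+0.28j], [(-0.21-0.34j),-0.75+1.40j,(0.38+0.59j),0.10-0.11j,(-0.08-0.6j)], [(0.15+0.22j),(0.44-0.95j),(-0.27-0.37j),(-0.06+0.08j),0.08+0.39j], [(0.08+0.08j),(0.11-0.45j),-0.15-0.14j,(-0.02+0.04j),(0.06+0.16j)]] + [[0.05-0.14j,0.38+0.44j,-0.09+0.24j,(-0.04-0.03j),-0.02-0.22j], [-0.09-0.24j,1.01+0.19j,0.14+0.43j,-0.10+0.00j,-0.27-0.28j], [(-0.21+0.34j),(-0.75-1.4j),0.38-0.59j,0.10+0.11j,(-0.08+0.6j)], [0.15-0.22j,0.44+0.95j,(-0.27+0.37j),(-0.06-0.08j),0.08-0.39j], [(0.08-0.08j),(0.11+0.45j),(-0.15+0.14j),(-0.02-0.04j),0.06-0.16j]] + [[-0.00-0.00j, (0.01-0j), 0.06+0.00j, (0.06+0j), 0.06+0.00j], [-0.02-0.00j, 0.10-0.00j, (0.45+0j), (0.44+0j), (0.45+0j)], [-0.05-0.00j, (0.19-0j), 0.83+0.00j, (0.82+0j), 0.83+0.00j], [(-0.09-0j), 0.35-0.00j, (1.59+0j), 1.56+0.00j, 1.58+0.00j], [(-0.09-0j), (0.35-0j), (1.54+0j), (1.52+0j), (1.53+0j)]]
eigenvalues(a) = [(-3.3+0.55j), (-3.3-0.55j), (1.44+0.79j), (1.44-0.79j), (4.03+0j)]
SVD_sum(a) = [[-0.39, 0.82, -0.27, -0.54, 1.26], [-0.17, 0.36, -0.12, -0.24, 0.55], [0.28, -0.59, 0.19, 0.39, -0.9], [-0.92, 1.92, -0.63, -1.28, 2.96], [0.27, -0.57, 0.19, 0.38, -0.88]] + [[-0.32, -0.12, -0.68, -0.66, -0.45], [0.23, 0.09, 0.49, 0.48, 0.33], [0.42, 0.15, 0.87, 0.85, 0.58], [0.5, 0.18, 1.04, 1.02, 0.69], [0.93, 0.34, 1.96, 1.92, 1.30]] + [[-2.44, 0.25, 0.32, 1.08, -0.38], [-0.38, 0.04, 0.05, 0.17, -0.06], [-1.97, 0.20, 0.26, 0.87, -0.31], [0.47, -0.05, -0.06, -0.21, 0.07], [-0.12, 0.01, 0.02, 0.05, -0.02]] + [[0.08, 0.38, 0.01, 0.02, -0.21],[0.35, 1.61, 0.04, 0.10, -0.88],[-0.21, -0.95, -0.02, -0.06, 0.52],[-0.13, -0.61, -0.01, -0.04, 0.33],[0.1, 0.48, 0.01, 0.03, -0.26]] + [[0.05, 0.01, -0.24, 0.2, 0.04], [-0.06, -0.01, 0.32, -0.26, -0.06], [-0.05, -0.01, 0.27, -0.21, -0.05], [-0.01, -0.0, 0.04, -0.03, -0.01], [0.06, 0.01, -0.30, 0.24, 0.05]]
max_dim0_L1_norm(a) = 6.32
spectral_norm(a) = 4.63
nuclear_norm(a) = 15.46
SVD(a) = [[-0.36, 0.27, -0.76, -0.18, -0.43],  [-0.16, -0.19, -0.12, -0.78, 0.56],  [0.26, -0.35, -0.62, 0.46, 0.47],  [-0.85, -0.41, 0.15, 0.30, 0.06],  [0.25, -0.77, -0.04, -0.23, -0.53]] @ diag([4.628121321549161, 4.123152695632158, 3.5711221502807824, 2.3900903975583474, 0.7462970995499367]) @ [[0.23,  -0.49,  0.16,  0.33,  -0.76], [-0.29,  -0.11,  -0.61,  -0.60,  -0.41], [0.90,  -0.09,  -0.12,  -0.4,  0.14], [-0.19,  -0.86,  -0.02,  -0.06,  0.47], [-0.15,  -0.02,  0.76,  -0.61,  -0.14]]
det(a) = 121.55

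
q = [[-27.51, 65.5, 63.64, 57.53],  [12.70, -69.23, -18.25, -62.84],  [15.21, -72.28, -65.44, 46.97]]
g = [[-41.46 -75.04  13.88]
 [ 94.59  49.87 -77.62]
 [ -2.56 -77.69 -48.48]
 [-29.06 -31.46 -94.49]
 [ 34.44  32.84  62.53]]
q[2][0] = 15.21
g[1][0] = 94.59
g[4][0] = 34.44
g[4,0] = 34.44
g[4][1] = 32.84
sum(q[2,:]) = -75.53999999999999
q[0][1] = 65.5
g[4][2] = 62.53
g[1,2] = -77.62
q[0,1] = 65.5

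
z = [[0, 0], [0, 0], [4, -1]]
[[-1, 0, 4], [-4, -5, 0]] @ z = [[16, -4], [0, 0]]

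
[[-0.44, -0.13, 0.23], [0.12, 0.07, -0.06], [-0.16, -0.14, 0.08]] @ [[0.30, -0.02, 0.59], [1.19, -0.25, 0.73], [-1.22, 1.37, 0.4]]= [[-0.57, 0.36, -0.26], [0.19, -0.1, 0.1], [-0.31, 0.15, -0.16]]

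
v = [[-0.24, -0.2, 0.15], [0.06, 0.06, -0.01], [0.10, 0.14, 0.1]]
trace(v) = -0.08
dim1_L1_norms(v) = [0.59, 0.13, 0.34]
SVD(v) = [[-0.91, -0.38, -0.17], [0.22, -0.09, -0.97], [0.36, -0.92, 0.17]] @ diag([0.3763188118643829, 0.15932382314885585, 0.0002668599095827662]) @ [[0.71, 0.65, -0.27], [-0.03, -0.36, -0.93], [0.70, -0.67, 0.23]]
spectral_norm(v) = 0.38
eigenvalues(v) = [-0.23, 0.15, 0.0]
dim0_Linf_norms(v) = [0.24, 0.2, 0.15]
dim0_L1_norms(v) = [0.4, 0.4, 0.26]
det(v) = -0.00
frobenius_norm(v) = 0.41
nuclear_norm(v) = 0.54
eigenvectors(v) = [[-0.96, 0.31, 0.70], [0.21, 0.10, -0.67], [0.2, 0.94, 0.24]]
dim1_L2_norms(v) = [0.35, 0.09, 0.2]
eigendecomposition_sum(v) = [[-0.25, -0.23, 0.11], [0.05, 0.05, -0.02], [0.05, 0.05, -0.02]] + [[0.02, 0.03, 0.04], [0.01, 0.01, 0.01], [0.05, 0.09, 0.12]] + [[-0.0,-0.0,0.00], [0.00,0.00,-0.00], [-0.0,-0.00,0.0]]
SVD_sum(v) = [[-0.24, -0.22, 0.09], [0.06, 0.05, -0.02], [0.1, 0.09, -0.04]] + [[0.0, 0.02, 0.06], [0.00, 0.0, 0.01], [0.0, 0.05, 0.14]] + [[-0.0, 0.0, -0.0], [-0.00, 0.00, -0.0], [0.00, -0.0, 0.0]]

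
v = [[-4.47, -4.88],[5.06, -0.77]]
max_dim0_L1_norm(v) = 9.53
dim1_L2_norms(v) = [6.62, 5.12]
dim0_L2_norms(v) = [6.75, 4.94]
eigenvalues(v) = [(-2.62+4.61j), (-2.62-4.61j)]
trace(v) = -5.24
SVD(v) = [[-0.84, 0.54],[0.54, 0.84]] @ diag([7.470488350199975, 3.76611255932778]) @ [[0.87, 0.5], [0.5, -0.87]]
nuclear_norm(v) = 11.24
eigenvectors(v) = [[0.26-0.65j,0.26+0.65j],  [(-0.71+0j),(-0.71-0j)]]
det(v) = 28.13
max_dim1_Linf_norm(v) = 5.06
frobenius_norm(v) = 8.37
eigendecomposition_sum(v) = [[(-2.23+1.78j),-2.44-1.39j], [(2.53+1.44j),-0.38+2.83j]] + [[-2.23-1.78j, -2.44+1.39j], [(2.53-1.44j), -0.39-2.83j]]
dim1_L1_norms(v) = [9.35, 5.83]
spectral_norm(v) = 7.47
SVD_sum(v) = [[-5.47, -3.12], [3.49, 1.99]] + [[1.0, -1.76], [1.57, -2.76]]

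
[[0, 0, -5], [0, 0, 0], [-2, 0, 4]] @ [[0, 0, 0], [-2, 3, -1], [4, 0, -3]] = [[-20, 0, 15], [0, 0, 0], [16, 0, -12]]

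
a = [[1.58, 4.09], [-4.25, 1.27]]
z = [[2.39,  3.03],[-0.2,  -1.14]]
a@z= [[2.96, 0.12], [-10.41, -14.33]]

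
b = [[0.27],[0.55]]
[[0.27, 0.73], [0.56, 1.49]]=b @ [[1.01, 2.71]]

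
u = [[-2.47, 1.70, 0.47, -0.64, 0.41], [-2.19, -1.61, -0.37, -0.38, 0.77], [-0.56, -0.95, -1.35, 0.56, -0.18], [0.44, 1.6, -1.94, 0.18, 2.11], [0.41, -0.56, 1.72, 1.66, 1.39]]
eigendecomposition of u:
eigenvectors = [[(-0.01+0j), -0.62+0.00j, -0.62-0.00j, (-0.34+0.08j), (-0.34-0.08j)], [-0.07+0.00j, -0.14-0.52j, -0.14+0.52j, (0.06-0.09j), 0.06+0.09j], [(-0.04+0j), 0.22-0.35j, (0.22+0.35j), (0.04-0.46j), (0.04+0.46j)], [-0.64+0.00j, 0.16+0.34j, 0.16-0.34j, 0.69+0.00j, (0.69-0j)], [-0.77+0.00j, -0.07-0.12j, (-0.07+0.12j), -0.42+0.06j, (-0.42-0.06j)]]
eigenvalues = [(2.8+0j), (-2.03+2.12j), (-2.03-2.12j), (-1.3+1.3j), (-1.3-1.3j)]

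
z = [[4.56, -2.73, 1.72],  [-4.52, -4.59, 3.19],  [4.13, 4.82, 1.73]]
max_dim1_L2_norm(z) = 7.19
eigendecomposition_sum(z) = [[-0.85,-1.71,0.72],[-2.81,-5.63,2.35],[1.76,3.53,-1.47]] + [[5.17, -0.63, 1.5], [-1.13, 0.14, -0.33], [3.47, -0.42, 1.01]] + [[0.25, -0.39, -0.50], [-0.58, 0.91, 1.16], [-1.1, 1.71, 2.20]]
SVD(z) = [[-0.14,  -0.96,  -0.24], [0.73,  -0.26,  0.63], [-0.66,  -0.08,  0.74]] @ diag([9.17180150824103, 5.588628864843038, 3.2873978317919983]) @ [[-0.73,-0.67,0.10], [-0.63,0.62,-0.47], [-0.25,0.41,0.88]]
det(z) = -168.50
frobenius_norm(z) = 11.23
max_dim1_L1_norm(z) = 12.3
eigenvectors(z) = [[0.25,0.82,-0.20], [0.82,-0.18,0.46], [-0.51,0.55,0.87]]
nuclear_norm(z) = 18.05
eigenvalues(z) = [-7.96, 6.31, 3.35]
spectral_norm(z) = 9.17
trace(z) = 1.70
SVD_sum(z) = [[0.97, 0.89, -0.14],[-4.93, -4.53, 0.69],[4.46, 4.10, -0.63]] + [[3.39,  -3.30,  2.53], [0.93,  -0.91,  0.70], [0.29,  -0.28,  0.22]] + [[0.2, -0.32, -0.68],[-0.52, 0.85, 1.8],[-0.62, 1.00, 2.14]]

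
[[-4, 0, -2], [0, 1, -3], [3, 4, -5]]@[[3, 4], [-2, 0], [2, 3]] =[[-16, -22], [-8, -9], [-9, -3]]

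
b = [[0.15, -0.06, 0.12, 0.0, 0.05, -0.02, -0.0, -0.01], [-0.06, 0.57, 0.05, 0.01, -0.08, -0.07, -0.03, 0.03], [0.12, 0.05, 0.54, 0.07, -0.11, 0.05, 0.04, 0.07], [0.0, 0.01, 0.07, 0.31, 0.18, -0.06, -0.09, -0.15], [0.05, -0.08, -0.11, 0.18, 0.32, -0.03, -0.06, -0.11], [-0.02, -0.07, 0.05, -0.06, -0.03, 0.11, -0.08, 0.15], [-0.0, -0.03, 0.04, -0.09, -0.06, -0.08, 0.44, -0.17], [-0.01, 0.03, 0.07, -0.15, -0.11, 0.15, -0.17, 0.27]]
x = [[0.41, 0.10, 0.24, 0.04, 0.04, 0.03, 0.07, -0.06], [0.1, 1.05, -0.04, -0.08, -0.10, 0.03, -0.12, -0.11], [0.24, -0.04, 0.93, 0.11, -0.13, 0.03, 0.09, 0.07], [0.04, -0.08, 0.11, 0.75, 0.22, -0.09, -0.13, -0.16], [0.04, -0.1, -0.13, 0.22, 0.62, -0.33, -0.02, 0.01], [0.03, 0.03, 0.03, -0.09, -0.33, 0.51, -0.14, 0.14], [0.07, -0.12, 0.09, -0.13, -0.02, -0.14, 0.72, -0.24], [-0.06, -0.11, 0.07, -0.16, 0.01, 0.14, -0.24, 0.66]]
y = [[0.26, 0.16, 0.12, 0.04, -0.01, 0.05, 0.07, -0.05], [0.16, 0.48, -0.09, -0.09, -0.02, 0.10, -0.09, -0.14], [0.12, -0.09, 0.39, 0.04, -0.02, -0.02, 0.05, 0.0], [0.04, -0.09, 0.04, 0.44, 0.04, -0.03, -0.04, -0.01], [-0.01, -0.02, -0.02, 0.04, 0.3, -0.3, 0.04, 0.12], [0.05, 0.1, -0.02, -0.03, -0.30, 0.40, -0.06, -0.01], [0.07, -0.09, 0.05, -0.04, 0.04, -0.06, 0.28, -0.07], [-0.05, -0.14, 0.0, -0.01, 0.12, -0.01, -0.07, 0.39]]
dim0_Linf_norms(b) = [0.15, 0.57, 0.54, 0.31, 0.32, 0.15, 0.44, 0.27]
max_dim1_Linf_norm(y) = 0.48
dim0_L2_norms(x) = [0.5, 1.08, 0.98, 0.83, 0.76, 0.65, 0.8, 0.75]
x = b + y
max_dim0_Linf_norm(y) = 0.48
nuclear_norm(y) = 2.94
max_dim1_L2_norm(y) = 0.56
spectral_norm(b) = 0.71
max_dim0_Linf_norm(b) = 0.57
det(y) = 0.00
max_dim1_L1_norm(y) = 1.17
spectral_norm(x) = 1.21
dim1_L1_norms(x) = [0.99, 1.63, 1.64, 1.58, 1.47, 1.3, 1.53, 1.45]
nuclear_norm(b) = 2.71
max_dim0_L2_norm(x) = 1.08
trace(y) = 2.94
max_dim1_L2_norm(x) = 1.08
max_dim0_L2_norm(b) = 0.59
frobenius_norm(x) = 2.29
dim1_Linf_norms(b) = [0.15, 0.57, 0.54, 0.31, 0.32, 0.15, 0.44, 0.27]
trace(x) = 5.65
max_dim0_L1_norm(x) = 1.64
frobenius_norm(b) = 1.23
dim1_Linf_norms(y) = [0.26, 0.48, 0.39, 0.44, 0.3, 0.4, 0.28, 0.39]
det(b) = -0.00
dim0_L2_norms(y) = [0.35, 0.56, 0.42, 0.46, 0.45, 0.52, 0.32, 0.44]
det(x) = 0.01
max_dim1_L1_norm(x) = 1.64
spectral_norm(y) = 0.80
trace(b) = 2.71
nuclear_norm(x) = 5.65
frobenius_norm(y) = 1.26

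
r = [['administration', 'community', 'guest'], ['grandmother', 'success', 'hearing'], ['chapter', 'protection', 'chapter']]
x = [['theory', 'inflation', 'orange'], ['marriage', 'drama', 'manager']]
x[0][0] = 'theory'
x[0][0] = 'theory'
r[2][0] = 'chapter'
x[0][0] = 'theory'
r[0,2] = 'guest'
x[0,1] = 'inflation'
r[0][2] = 'guest'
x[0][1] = 'inflation'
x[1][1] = 'drama'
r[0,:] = ['administration', 'community', 'guest']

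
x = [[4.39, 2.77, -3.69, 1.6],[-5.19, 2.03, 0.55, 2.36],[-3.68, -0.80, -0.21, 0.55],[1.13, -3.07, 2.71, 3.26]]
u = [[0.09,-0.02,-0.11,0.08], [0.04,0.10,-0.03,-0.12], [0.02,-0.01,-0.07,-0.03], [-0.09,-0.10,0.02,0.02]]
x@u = [[0.29,0.07,-0.28,0.16], [-0.59,0.07,0.52,-0.63], [-0.42,-0.06,0.45,-0.18], [-0.26,-0.68,-0.16,0.44]]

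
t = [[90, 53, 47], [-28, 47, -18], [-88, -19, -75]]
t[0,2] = 47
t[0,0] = 90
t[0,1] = 53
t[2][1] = -19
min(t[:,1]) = -19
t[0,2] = 47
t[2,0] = -88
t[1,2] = -18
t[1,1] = 47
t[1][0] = -28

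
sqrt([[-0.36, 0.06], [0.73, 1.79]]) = [[(0.01+0.61j), (0.04-0.02j)], [(0.45-0.21j), (1.33+0.01j)]]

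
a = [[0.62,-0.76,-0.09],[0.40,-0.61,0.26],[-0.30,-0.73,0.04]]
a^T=[[0.62, 0.40, -0.3], [-0.76, -0.61, -0.73], [-0.09, 0.26, 0.04]]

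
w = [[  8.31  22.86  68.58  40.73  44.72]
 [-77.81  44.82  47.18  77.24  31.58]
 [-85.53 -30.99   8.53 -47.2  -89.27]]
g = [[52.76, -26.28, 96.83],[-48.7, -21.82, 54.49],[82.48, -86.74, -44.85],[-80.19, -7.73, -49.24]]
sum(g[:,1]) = -142.57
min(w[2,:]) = -89.27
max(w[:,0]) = 8.31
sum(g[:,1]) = -142.57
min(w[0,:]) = 8.31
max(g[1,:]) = 54.49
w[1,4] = 31.58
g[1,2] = 54.49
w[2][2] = 8.53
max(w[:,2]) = 68.58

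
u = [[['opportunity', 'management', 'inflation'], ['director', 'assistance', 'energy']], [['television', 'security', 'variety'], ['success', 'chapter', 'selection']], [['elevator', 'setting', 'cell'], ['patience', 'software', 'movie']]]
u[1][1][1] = 'chapter'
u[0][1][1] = 'assistance'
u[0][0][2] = 'inflation'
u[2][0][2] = 'cell'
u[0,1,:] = ['director', 'assistance', 'energy']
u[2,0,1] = 'setting'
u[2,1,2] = 'movie'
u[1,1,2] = 'selection'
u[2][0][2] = 'cell'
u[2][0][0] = 'elevator'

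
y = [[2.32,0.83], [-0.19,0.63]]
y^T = [[2.32, -0.19],[0.83, 0.63]]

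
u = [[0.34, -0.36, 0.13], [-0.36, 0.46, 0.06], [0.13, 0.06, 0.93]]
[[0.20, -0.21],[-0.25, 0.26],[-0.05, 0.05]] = u @ [[0.45, -0.46], [-0.18, 0.18], [-0.11, 0.11]]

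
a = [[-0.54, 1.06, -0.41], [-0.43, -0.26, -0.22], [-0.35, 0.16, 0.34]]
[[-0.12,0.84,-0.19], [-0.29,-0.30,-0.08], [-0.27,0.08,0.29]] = a@[[0.67, 0.16, -0.17], [0.16, 0.87, 0.0], [-0.17, 0.00, 0.69]]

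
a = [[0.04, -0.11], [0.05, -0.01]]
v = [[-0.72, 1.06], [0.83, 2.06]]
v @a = [[0.02, 0.07], [0.14, -0.11]]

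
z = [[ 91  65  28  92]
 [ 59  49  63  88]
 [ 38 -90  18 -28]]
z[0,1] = 65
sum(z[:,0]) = 188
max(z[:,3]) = 92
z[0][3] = 92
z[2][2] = 18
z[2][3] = -28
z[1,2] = 63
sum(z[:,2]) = 109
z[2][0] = 38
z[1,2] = 63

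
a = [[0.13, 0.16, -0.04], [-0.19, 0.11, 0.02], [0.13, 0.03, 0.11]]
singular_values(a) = [0.27, 0.2, 0.12]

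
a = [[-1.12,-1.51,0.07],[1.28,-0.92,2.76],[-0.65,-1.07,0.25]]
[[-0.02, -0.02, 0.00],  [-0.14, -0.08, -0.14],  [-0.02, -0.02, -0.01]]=a@ [[-0.01, -0.02, -0.03],[0.02, 0.03, 0.02],[-0.04, -0.01, -0.03]]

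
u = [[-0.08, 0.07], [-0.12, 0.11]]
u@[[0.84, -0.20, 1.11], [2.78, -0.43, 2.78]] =[[0.13,-0.01,0.11], [0.2,-0.02,0.17]]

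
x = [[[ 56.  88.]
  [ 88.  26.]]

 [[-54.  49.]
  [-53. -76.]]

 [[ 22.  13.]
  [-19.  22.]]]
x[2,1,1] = 22.0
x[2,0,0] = 22.0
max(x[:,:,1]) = 88.0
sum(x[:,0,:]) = 174.0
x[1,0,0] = -54.0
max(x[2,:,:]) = 22.0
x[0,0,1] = 88.0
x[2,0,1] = 13.0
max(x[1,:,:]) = 49.0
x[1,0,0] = -54.0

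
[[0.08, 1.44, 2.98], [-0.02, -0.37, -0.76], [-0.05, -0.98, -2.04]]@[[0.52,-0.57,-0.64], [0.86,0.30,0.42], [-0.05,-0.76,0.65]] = [[1.13, -1.88, 2.49],[-0.29, 0.48, -0.64],[-0.77, 1.28, -1.71]]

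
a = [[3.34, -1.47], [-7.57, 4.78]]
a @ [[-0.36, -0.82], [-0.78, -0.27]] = [[-0.06, -2.34], [-1.0, 4.92]]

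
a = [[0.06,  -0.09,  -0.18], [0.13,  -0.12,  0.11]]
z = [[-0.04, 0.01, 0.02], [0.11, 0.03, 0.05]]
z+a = [[0.02, -0.08, -0.16], [0.24, -0.09, 0.16]]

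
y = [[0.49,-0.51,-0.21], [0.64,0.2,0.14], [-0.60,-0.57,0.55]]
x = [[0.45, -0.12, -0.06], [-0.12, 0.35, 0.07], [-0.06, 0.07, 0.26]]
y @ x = [[0.29, -0.25, -0.12],[0.26, 0.00, 0.01],[-0.23, -0.09, 0.14]]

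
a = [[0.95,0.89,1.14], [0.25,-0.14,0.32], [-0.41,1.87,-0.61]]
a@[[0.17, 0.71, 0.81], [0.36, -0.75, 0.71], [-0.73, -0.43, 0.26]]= [[-0.35, -0.48, 1.7], [-0.24, 0.14, 0.19], [1.05, -1.43, 0.84]]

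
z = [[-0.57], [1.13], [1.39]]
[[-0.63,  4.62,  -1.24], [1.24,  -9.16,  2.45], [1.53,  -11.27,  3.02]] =z @ [[1.1, -8.11, 2.17]]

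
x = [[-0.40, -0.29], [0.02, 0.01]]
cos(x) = [[0.92, -0.06], [0.0, 1.0]]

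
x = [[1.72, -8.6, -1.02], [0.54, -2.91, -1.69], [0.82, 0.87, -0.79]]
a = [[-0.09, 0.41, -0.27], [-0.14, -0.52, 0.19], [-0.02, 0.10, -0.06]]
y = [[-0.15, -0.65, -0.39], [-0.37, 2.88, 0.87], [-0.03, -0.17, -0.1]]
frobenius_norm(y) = 3.13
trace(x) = -1.98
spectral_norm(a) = 0.75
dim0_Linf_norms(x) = [1.72, 8.6, 1.69]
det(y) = 0.00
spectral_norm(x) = 9.40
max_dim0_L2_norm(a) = 0.67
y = a @ x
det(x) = 11.82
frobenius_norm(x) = 9.57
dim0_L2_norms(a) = [0.17, 0.67, 0.34]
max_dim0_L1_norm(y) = 3.7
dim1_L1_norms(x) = [11.34, 5.14, 2.48]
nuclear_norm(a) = 0.93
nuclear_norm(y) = 3.43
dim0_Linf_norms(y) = [0.37, 2.88, 0.87]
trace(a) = -0.67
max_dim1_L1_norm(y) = 4.12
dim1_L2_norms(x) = [8.83, 3.41, 1.43]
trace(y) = 2.63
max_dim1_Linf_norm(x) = 8.6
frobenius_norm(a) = 0.77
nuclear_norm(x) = 11.81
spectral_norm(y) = 3.12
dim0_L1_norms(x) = [3.08, 12.38, 3.5]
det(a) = 0.00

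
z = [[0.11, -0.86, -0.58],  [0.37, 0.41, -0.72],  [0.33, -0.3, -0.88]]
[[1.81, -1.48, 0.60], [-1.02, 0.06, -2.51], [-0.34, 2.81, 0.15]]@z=[[-0.15, -2.34, -0.51], [-0.92, 1.65, 2.76], [1.05, 1.40, -1.96]]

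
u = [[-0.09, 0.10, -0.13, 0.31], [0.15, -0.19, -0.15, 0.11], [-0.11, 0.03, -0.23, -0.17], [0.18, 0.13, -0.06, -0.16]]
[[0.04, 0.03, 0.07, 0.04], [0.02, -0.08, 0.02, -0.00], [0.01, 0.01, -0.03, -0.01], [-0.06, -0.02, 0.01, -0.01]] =u@ [[-0.17, -0.21, 0.11, -0.01], [-0.14, 0.19, 0.12, 0.06], [-0.05, 0.06, -0.04, -0.01], [0.11, 0.01, 0.2, 0.10]]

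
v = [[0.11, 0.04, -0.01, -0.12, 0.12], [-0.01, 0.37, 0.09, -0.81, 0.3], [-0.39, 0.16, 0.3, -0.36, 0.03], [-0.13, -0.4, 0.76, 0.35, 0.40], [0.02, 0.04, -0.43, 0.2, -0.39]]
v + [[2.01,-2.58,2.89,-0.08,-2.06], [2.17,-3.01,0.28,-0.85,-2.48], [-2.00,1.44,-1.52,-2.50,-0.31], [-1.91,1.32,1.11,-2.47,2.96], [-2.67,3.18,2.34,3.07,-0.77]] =[[2.12, -2.54, 2.88, -0.2, -1.94],[2.16, -2.64, 0.37, -1.66, -2.18],[-2.39, 1.6, -1.22, -2.86, -0.28],[-2.04, 0.92, 1.87, -2.12, 3.36],[-2.65, 3.22, 1.91, 3.27, -1.16]]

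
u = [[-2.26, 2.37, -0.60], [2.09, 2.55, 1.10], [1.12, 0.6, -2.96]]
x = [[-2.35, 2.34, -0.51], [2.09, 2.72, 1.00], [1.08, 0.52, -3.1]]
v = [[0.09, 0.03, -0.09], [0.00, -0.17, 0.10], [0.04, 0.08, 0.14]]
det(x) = 39.67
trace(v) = 0.06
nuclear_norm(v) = 0.48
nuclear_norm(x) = 10.24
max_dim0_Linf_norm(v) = 0.17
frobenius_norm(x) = 5.92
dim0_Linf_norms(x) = [2.35, 2.72, 3.1]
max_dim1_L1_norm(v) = 0.27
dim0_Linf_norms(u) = [2.26, 2.55, 2.96]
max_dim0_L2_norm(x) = 3.63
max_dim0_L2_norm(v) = 0.19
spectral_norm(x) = 3.66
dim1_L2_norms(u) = [3.33, 3.48, 3.22]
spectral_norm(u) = 3.57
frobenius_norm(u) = 5.79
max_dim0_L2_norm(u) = 3.53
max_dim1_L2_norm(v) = 0.2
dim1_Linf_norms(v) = [0.09, 0.17, 0.14]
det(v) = -0.00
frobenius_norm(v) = 0.29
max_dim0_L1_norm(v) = 0.33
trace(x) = -2.73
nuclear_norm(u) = 10.02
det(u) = 37.09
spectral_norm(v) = 0.22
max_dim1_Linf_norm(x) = 3.1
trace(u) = -2.67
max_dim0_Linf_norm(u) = 2.96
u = v + x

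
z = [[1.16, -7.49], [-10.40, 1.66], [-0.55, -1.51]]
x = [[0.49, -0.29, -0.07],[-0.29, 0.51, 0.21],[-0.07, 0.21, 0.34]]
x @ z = [[3.62, -4.05], [-5.76, 2.7], [-2.45, 0.36]]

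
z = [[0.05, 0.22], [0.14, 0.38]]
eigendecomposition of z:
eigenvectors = [[-0.95, -0.48], [0.33, -0.88]]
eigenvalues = [-0.03, 0.46]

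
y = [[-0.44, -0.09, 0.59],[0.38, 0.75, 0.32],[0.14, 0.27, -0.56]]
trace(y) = -0.25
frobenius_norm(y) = 1.33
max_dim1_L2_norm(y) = 0.9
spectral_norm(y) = 0.98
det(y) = 0.20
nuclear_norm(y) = 2.08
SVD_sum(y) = [[-0.36, -0.38, 0.34], [0.29, 0.31, -0.27], [0.32, 0.34, -0.3]] + [[0.04, 0.22, 0.29], [0.09, 0.45, 0.59], [-0.03, -0.16, -0.21]] + [[-0.12, 0.08, -0.04], [0.01, -0.00, 0.00], [-0.15, 0.09, -0.05]]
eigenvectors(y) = [[-0.02, -0.92, -0.87], [-0.98, 0.37, 0.12], [-0.19, -0.13, 0.47]]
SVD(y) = [[0.65, -0.42, -0.64], [-0.51, -0.86, 0.04], [-0.57, 0.30, -0.77]] @ diag([0.9751902037039225, 0.8716830160517215, 0.23317972923664837]) @ [[-0.57,-0.61,0.55], [-0.11,-0.6,-0.79], [0.81,-0.52,0.27]]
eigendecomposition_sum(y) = [[0.01, 0.02, 0.01], [0.26, 0.76, 0.29], [0.05, 0.15, 0.06]] + [[-0.23, 0.09, -0.44], [0.09, -0.04, 0.17], [-0.03, 0.01, -0.06]] + [[-0.22, -0.20, 1.02],[0.03, 0.03, -0.14],[0.12, 0.11, -0.56]]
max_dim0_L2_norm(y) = 0.87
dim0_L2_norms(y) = [0.6, 0.8, 0.87]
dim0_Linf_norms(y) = [0.44, 0.75, 0.59]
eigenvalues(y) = [0.82, -0.32, -0.75]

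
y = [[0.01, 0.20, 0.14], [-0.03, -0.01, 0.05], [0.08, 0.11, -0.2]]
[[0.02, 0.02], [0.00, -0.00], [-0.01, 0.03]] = y @ [[0.09, -0.02], [0.02, 0.13], [0.12, -0.07]]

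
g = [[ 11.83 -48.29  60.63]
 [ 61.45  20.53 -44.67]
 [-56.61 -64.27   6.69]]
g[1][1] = 20.53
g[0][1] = -48.29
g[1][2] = -44.67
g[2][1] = -64.27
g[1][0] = 61.45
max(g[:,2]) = 60.63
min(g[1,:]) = -44.67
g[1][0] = 61.45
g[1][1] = 20.53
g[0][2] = 60.63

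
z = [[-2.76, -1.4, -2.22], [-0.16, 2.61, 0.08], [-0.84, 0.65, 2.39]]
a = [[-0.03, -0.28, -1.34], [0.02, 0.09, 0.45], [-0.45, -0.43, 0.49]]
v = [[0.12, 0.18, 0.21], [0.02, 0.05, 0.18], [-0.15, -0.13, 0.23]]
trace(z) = 2.24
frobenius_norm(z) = 5.31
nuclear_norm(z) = 8.79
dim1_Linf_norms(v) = [0.21, 0.18, 0.23]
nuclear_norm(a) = 2.18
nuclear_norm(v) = 0.66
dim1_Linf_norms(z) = [2.76, 2.61, 2.39]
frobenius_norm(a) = 1.65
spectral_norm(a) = 1.51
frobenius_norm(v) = 0.47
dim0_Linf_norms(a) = [0.45, 0.43, 1.34]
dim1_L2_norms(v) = [0.3, 0.19, 0.3]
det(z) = -22.15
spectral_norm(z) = 4.19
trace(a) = 0.55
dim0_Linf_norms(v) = [0.15, 0.18, 0.23]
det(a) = 0.01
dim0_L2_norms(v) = [0.19, 0.23, 0.36]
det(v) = -0.00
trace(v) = 0.40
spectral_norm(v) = 0.36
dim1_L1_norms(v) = [0.51, 0.25, 0.51]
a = z @ v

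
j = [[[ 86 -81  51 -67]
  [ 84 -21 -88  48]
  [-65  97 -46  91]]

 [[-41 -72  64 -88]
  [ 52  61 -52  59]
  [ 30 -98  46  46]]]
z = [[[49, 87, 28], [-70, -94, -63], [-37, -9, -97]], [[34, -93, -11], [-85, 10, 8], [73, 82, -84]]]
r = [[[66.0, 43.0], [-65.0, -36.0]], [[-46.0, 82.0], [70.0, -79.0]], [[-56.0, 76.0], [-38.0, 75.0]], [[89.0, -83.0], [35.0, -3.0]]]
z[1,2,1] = 82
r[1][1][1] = -79.0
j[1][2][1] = -98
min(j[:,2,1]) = -98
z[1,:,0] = [34, -85, 73]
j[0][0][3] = -67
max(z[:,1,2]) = 8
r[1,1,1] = -79.0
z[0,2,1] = -9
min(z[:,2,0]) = -37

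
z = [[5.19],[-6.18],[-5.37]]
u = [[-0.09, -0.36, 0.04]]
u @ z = [[1.54]]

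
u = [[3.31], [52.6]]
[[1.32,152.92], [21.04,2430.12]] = u@[[0.4, 46.2]]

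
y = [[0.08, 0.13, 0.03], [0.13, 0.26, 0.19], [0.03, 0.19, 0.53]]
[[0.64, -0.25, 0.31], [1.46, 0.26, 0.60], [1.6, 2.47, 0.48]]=y @ [[0.21, -0.50, 4.03], [4.49, -2.96, -0.29], [1.40, 5.75, 0.79]]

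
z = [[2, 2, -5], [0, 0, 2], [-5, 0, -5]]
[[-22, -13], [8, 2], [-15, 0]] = z @[[-1, -1], [0, -3], [4, 1]]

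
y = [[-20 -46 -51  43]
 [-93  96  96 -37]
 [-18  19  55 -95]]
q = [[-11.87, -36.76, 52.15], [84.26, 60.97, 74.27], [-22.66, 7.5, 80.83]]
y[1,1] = 96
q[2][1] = 7.5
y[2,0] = -18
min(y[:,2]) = -51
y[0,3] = 43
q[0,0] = -11.87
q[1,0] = 84.26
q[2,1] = 7.5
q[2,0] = -22.66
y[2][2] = 55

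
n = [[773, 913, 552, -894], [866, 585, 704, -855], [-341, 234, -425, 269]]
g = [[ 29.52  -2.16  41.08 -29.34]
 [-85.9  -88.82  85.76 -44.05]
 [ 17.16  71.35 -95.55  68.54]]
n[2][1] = 234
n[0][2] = 552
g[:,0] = [29.52, -85.9, 17.16]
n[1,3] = -855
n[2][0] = -341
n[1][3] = -855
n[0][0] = 773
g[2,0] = 17.16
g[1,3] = -44.05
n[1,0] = 866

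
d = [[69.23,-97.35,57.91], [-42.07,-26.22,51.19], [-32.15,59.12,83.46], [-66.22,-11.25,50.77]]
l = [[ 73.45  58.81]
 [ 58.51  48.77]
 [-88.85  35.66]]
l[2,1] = 35.66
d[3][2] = 50.77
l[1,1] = 48.77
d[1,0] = -42.07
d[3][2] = 50.77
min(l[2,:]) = -88.85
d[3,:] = [-66.22, -11.25, 50.77]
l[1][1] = 48.77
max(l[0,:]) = 73.45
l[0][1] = 58.81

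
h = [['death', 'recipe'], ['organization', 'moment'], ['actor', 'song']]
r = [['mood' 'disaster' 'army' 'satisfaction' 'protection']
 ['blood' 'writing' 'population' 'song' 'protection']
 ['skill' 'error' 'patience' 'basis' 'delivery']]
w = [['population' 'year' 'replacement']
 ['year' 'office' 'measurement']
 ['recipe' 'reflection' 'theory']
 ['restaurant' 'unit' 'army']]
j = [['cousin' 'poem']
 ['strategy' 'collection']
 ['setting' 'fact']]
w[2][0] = 'recipe'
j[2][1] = 'fact'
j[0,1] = 'poem'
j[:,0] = ['cousin', 'strategy', 'setting']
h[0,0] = 'death'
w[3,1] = 'unit'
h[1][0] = 'organization'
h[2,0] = 'actor'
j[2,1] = 'fact'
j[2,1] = 'fact'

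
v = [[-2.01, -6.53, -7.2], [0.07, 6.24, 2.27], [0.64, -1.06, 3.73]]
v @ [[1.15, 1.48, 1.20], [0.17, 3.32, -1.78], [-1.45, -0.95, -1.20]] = [[7.02,-17.81,17.85], [-2.15,18.66,-13.75], [-4.85,-6.12,-1.82]]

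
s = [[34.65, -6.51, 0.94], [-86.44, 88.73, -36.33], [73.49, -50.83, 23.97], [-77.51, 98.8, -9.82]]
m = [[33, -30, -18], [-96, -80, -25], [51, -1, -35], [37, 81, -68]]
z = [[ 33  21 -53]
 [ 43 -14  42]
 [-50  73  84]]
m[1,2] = -25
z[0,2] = -53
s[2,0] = 73.49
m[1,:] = [-96, -80, -25]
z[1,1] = -14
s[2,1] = -50.83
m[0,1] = -30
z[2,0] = -50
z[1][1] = -14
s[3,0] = -77.51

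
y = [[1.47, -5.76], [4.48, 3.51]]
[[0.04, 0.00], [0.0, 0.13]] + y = [[1.51, -5.76], [4.48, 3.64]]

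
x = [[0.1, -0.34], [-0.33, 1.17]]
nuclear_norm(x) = 1.27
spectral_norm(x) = 1.27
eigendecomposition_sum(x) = [[0.00, 0.0], [0.00, 0.00]] + [[0.10, -0.34], [-0.33, 1.17]]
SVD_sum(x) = [[0.10, -0.34], [-0.33, 1.17]] + [[0.00, 0.0], [0.00, 0.00]]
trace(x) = 1.27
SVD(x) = [[-0.28, 0.96],[0.96, 0.28]] @ diag([1.2662486447796633, 0.0037907246888584604]) @ [[-0.27, 0.96], [0.96, 0.27]]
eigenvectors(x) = [[-0.96, 0.28], [-0.27, -0.96]]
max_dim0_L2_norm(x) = 1.22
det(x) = 0.00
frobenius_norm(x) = 1.27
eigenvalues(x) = [0.0, 1.27]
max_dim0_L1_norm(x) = 1.51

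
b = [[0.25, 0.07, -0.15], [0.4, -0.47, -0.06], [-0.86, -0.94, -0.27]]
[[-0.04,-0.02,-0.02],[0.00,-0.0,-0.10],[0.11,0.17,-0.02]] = b @ [[-0.07, -0.1, -0.10], [-0.08, -0.07, 0.12], [0.10, -0.08, -0.01]]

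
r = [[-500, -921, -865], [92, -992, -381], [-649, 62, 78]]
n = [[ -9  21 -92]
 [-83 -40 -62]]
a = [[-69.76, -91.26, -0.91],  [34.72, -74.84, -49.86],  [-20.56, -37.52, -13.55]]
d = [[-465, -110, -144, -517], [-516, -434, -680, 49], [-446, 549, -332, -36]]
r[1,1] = -992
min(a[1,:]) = -74.84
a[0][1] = -91.26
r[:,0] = [-500, 92, -649]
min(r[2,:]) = -649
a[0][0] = -69.76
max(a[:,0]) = 34.72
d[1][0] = -516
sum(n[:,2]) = -154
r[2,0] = -649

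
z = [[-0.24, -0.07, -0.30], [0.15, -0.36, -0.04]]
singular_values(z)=[0.39, 0.39]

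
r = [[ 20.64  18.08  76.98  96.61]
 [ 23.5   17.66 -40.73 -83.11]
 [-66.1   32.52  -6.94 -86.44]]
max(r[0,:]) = 96.61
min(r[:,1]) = 17.66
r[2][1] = 32.52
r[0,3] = 96.61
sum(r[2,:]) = -126.95999999999998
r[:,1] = [18.08, 17.66, 32.52]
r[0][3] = 96.61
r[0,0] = 20.64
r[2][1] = 32.52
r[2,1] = 32.52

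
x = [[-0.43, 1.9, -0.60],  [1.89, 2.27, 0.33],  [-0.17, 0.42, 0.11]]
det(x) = -1.257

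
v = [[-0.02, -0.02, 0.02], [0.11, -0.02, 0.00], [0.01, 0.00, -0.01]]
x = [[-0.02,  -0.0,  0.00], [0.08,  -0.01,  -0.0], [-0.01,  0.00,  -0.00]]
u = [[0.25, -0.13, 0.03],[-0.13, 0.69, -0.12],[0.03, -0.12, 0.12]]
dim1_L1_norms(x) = [0.02, 0.09, 0.01]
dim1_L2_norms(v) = [0.03, 0.11, 0.01]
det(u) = 0.02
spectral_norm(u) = 0.75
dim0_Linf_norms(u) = [0.25, 0.69, 0.12]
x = u @ v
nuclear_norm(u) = 1.06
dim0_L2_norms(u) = [0.28, 0.71, 0.17]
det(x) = 0.00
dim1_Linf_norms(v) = [0.02, 0.11, 0.01]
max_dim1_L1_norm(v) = 0.13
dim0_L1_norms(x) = [0.11, 0.01, 0.0]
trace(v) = -0.05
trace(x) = -0.03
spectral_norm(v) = 0.11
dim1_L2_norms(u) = [0.28, 0.71, 0.17]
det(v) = -0.00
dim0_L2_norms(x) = [0.08, 0.01, 0.0]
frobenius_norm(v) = 0.12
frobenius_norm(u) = 0.79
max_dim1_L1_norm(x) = 0.09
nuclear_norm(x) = 0.09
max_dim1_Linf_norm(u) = 0.69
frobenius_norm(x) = 0.08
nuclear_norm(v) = 0.15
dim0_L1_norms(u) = [0.41, 0.94, 0.27]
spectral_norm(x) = 0.08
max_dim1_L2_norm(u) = 0.71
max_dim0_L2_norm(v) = 0.11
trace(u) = 1.06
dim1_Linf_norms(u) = [0.25, 0.69, 0.12]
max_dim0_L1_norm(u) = 0.94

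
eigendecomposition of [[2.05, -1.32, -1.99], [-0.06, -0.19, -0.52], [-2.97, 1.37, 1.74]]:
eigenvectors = [[-0.65, 0.64, -0.17], [-0.08, 0.63, -0.89], [0.75, 0.44, 0.42]]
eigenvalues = [4.18, -0.62, 0.04]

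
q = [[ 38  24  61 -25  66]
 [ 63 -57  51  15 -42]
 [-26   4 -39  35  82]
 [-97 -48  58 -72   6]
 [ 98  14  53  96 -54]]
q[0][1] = 24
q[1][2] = 51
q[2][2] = -39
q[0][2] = 61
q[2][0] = -26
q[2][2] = -39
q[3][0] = -97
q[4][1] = 14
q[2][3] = 35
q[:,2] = [61, 51, -39, 58, 53]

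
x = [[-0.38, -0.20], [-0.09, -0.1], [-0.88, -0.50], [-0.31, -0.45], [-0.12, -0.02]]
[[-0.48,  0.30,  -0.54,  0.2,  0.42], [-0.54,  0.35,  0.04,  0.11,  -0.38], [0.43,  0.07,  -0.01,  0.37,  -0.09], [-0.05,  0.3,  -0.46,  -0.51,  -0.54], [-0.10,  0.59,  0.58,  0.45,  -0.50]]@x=[[0.52, 0.24],[0.15, 0.01],[-0.26, -0.25],[0.62, 0.45],[-0.60, -0.52]]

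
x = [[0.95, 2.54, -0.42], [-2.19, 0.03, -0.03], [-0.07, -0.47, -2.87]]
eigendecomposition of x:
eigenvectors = [[(0.73+0j),(0.73-0j),(0.07+0j)], [-0.13+0.66j,-0.13-0.66j,0.06+0.00j], [-0.04-0.06j,(-0.04+0.06j),1.00+0.00j]]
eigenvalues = [(0.51+2.33j), (0.51-2.33j), (-2.9+0j)]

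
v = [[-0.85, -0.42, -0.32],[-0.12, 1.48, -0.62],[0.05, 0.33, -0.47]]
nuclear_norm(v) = 2.97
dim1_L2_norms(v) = [1.0, 1.61, 0.58]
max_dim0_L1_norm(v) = 2.23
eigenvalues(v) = [1.4, -0.8, -0.44]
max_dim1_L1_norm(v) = 2.22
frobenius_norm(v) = 1.98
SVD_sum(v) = [[-0.01,-0.26,0.11], [0.04,1.47,-0.63], [0.01,0.45,-0.19]] + [[-0.83, -0.17, -0.45], [-0.12, -0.02, -0.06], [-0.10, -0.02, -0.06]] + [[-0.01, 0.01, 0.02], [-0.04, 0.03, 0.07], [0.14, -0.1, -0.22]]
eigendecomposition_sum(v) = [[0.02, -0.31, 0.1],  [-0.09, 1.46, -0.47],  [-0.02, 0.25, -0.08]] + [[-0.96, -0.03, -0.99], [-0.01, -0.00, -0.01], [0.15, 0.01, 0.16]] + [[0.09, -0.08, 0.57],[-0.02, 0.02, -0.14],[-0.09, 0.07, -0.55]]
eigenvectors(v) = [[-0.2, 0.99, -0.71], [0.97, 0.01, 0.18], [0.16, -0.16, 0.68]]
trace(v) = 0.16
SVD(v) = [[-0.17,0.98,0.07], [0.94,0.14,0.30], [0.29,0.12,-0.95]] @ diag([1.6976807872689432, 0.9762839347729383, 0.29588785585449506]) @ [[0.02, 0.92, -0.39], [-0.87, -0.18, -0.47], [-0.5, 0.35, 0.79]]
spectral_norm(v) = 1.70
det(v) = 0.49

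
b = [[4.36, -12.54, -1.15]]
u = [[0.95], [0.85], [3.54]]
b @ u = [[-10.59]]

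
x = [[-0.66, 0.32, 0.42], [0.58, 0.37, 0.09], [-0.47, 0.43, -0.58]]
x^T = [[-0.66, 0.58, -0.47], [0.32, 0.37, 0.43], [0.42, 0.09, -0.58]]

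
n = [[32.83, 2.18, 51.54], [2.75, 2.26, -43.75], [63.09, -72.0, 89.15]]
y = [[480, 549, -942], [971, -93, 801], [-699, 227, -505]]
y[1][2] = 801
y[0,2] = -942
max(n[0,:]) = 51.54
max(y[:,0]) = 971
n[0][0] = 32.83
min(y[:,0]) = -699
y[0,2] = -942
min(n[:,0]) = 2.75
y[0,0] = 480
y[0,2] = -942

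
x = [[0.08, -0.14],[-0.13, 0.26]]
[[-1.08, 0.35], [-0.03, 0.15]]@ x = [[-0.13,0.24], [-0.02,0.04]]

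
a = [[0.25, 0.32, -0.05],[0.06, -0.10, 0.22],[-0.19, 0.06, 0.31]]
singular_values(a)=[0.47, 0.34, 0.19]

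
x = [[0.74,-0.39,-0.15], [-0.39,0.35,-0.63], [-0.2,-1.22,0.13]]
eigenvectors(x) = [[0.22, 0.78, 0.33], [0.54, 0.19, -0.65], [0.81, -0.6, 0.68]]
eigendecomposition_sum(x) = [[-0.05, -0.13, -0.1], [-0.12, -0.32, -0.25], [-0.18, -0.48, -0.37]] + [[0.58, 0.07, -0.21], [0.14, 0.02, -0.05], [-0.45, -0.06, 0.16]] + [[0.21, -0.33, 0.16], [-0.41, 0.66, -0.33], [0.43, -0.68, 0.34]]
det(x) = -0.69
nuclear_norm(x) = 2.81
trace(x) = 1.22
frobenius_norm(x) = 1.71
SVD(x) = [[-0.34, -0.73, 0.6], [0.40, 0.46, 0.79], [-0.85, 0.51, 0.13]] @ diag([1.368248932365907, 0.8461001892446167, 0.5924604027610431]) @ [[-0.18, 0.96, -0.23], [-0.97, -0.21, -0.14], [0.18, -0.20, -0.96]]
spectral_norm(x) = 1.37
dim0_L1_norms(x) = [1.33, 1.96, 0.91]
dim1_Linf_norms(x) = [0.74, 0.63, 1.22]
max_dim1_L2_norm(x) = 1.24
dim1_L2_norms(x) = [0.85, 0.82, 1.24]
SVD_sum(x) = [[0.08,-0.45,0.11],[-0.10,0.52,-0.12],[0.20,-1.11,0.26]] + [[0.59,0.13,0.08], [-0.38,-0.08,-0.05], [-0.42,-0.09,-0.06]] + [[0.06, -0.07, -0.34], [0.08, -0.09, -0.45], [0.01, -0.02, -0.08]]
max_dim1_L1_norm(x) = 1.55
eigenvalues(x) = [-0.75, 0.76, 1.2]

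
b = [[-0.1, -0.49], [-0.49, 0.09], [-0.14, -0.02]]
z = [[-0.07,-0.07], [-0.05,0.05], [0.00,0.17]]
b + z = [[-0.17, -0.56],[-0.54, 0.14],[-0.14, 0.15]]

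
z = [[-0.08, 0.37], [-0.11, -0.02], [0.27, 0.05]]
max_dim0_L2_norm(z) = 0.37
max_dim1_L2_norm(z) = 0.38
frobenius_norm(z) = 0.48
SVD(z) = [[1.0,-0.06], [0.02,0.38], [-0.06,-0.92]] @ diag([0.3788243447703337, 0.2961285460899157]) @ [[-0.26, 0.97], [-0.97, -0.26]]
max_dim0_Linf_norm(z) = 0.37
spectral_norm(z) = 0.38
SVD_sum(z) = [[-0.1,0.37], [-0.0,0.01], [0.01,-0.02]] + [[0.02, 0.0],[-0.11, -0.03],[0.26, 0.07]]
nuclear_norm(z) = 0.67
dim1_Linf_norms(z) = [0.37, 0.11, 0.27]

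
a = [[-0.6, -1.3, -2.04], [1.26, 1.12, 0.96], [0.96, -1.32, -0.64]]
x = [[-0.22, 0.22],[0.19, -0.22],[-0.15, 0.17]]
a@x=[[0.19, -0.19], [-0.21, 0.19], [-0.37, 0.39]]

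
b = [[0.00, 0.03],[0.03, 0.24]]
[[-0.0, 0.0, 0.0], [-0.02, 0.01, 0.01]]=b @ [[0.03, -0.01, -0.02], [-0.10, 0.04, 0.06]]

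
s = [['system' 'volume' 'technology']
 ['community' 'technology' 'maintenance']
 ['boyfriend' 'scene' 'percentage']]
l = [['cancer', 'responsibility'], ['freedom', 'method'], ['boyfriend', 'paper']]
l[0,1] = 'responsibility'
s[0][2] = 'technology'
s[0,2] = 'technology'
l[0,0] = 'cancer'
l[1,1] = 'method'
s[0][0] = 'system'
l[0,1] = 'responsibility'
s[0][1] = 'volume'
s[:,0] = ['system', 'community', 'boyfriend']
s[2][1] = 'scene'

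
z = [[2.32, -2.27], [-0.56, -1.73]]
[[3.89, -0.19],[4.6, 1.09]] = z@ [[-0.70, -0.53], [-2.43, -0.46]]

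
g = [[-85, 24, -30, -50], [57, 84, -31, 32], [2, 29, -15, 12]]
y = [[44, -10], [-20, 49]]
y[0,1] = -10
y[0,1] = -10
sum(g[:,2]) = -76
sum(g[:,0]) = -26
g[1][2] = -31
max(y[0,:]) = 44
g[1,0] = 57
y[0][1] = -10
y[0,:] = [44, -10]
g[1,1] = 84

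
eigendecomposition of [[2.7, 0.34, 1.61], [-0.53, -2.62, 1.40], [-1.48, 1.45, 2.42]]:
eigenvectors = [[-0.72+0.00j, -0.72-0.00j, -0.01+0.00j],[0.01-0.18j, (0.01+0.18j), (-0.97+0j)],[(-0.02-0.67j), (-0.02+0.67j), 0.25+0.00j]]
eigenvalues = [(2.75+1.6j), (2.75-1.6j), (-3+0j)]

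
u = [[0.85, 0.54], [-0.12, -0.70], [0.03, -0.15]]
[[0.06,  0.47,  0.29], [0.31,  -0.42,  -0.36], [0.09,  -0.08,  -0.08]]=u @ [[0.40,  0.2,  0.02], [-0.51,  0.56,  0.51]]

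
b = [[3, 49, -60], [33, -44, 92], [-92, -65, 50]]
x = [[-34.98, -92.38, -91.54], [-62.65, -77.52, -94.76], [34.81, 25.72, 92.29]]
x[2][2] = 92.29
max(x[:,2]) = 92.29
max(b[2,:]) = 50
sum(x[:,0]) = -62.81999999999999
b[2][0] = -92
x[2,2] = 92.29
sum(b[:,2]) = 82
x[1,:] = [-62.65, -77.52, -94.76]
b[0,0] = 3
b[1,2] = 92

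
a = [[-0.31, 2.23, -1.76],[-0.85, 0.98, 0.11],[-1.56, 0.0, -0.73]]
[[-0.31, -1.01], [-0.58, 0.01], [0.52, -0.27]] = a@[[-0.07, -0.05],[-0.59, -0.09],[-0.56, 0.47]]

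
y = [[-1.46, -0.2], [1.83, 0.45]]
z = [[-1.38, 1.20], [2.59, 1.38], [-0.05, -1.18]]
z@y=[[4.21, 0.82],[-1.26, 0.10],[-2.09, -0.52]]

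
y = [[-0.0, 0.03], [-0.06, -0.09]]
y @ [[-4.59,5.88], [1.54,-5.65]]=[[0.05,-0.17], [0.14,0.16]]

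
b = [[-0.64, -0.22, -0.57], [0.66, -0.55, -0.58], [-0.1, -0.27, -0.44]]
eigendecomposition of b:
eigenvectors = [[(-0.2+0j), (-0.67+0j), (-0.67-0j)], [-0.81+0.00j, 0.15+0.65j, (0.15-0.65j)], [0.54+0.00j, -0.27+0.20j, -0.27-0.20j]]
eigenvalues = [0j, (-0.82+0.38j), (-0.82-0.38j)]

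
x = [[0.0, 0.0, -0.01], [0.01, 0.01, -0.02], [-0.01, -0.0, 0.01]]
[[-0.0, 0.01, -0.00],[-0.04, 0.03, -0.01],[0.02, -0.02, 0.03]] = x @ [[-2.23, 0.71, -2.79], [-1.46, -0.28, 2.51], [0.03, -1.23, 0.16]]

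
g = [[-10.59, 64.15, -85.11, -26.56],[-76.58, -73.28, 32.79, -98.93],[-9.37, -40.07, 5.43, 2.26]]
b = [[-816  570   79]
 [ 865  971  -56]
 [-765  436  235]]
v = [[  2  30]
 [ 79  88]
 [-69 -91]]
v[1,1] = 88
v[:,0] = [2, 79, -69]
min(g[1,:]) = -98.93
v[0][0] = 2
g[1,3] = -98.93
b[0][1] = 570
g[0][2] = -85.11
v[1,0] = 79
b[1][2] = -56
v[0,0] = 2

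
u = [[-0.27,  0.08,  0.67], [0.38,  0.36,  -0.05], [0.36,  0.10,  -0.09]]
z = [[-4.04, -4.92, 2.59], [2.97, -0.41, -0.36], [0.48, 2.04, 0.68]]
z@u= [[0.15, -1.84, -2.69], [-1.09, 0.05, 2.04], [0.89, 0.84, 0.16]]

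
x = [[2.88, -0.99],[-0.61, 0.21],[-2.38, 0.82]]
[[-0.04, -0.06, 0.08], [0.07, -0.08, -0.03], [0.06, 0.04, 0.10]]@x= [[-0.27, 0.09], [0.32, -0.11], [-0.09, 0.03]]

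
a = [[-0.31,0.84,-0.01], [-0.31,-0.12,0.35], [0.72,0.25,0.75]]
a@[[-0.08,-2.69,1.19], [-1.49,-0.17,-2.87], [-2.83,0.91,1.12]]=[[-1.20, 0.68, -2.79], [-0.79, 1.17, 0.37], [-2.55, -1.30, 0.98]]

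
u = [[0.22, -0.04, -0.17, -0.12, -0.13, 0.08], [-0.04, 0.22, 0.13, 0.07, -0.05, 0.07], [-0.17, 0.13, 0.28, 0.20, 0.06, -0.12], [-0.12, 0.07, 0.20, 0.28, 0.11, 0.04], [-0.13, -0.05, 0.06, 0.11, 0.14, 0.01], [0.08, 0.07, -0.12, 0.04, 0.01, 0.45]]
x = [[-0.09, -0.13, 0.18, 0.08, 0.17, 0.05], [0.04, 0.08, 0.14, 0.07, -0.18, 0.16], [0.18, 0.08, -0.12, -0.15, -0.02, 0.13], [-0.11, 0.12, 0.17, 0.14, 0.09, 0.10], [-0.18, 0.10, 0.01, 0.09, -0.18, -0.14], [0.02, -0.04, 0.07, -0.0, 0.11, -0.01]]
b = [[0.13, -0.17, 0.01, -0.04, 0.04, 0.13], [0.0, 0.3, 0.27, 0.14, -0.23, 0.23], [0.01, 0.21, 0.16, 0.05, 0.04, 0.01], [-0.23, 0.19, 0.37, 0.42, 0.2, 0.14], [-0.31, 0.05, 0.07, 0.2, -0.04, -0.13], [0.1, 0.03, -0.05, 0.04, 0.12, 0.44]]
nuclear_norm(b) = 2.22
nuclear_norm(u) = 1.59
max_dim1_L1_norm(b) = 1.55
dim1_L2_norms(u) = [0.34, 0.28, 0.43, 0.39, 0.23, 0.48]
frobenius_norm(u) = 0.90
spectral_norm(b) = 0.84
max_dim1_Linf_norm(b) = 0.44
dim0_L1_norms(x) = [0.62, 0.55, 0.69, 0.53, 0.75, 0.59]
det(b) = -0.00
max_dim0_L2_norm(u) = 0.48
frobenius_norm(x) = 0.70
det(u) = 0.00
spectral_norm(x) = 0.46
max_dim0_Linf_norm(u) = 0.45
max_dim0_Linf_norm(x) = 0.18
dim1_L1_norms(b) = [0.52, 1.17, 0.48, 1.55, 0.8, 0.78]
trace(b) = 1.41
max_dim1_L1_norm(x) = 0.73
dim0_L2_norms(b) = [0.42, 0.45, 0.49, 0.49, 0.33, 0.55]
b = u + x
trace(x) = -0.18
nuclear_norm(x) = 1.41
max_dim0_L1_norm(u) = 0.96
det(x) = 0.00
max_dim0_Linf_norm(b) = 0.44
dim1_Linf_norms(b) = [0.17, 0.3, 0.21, 0.42, 0.31, 0.44]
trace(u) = 1.59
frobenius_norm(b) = 1.13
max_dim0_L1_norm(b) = 1.08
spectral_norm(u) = 0.70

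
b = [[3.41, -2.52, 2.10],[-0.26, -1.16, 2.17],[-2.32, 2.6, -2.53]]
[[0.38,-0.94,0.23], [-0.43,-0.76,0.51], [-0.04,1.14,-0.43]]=b @[[0.26, 0.11, -0.11], [0.11, 0.44, -0.10], [-0.11, -0.1, 0.17]]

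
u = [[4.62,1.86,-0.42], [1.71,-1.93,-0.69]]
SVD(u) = [[-0.97, -0.24], [-0.24, 0.97]] @ diag([5.10841420117496, 2.4514494384412657]) @ [[-0.96, -0.26, 0.11], [0.23, -0.94, -0.23]]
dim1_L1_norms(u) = [6.9, 4.33]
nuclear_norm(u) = 7.56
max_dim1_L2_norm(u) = 5.0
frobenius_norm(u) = 5.67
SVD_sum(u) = [[4.76, 1.31, -0.55], [1.15, 0.32, -0.13]] + [[-0.14, 0.55, 0.13], [0.56, -2.25, -0.56]]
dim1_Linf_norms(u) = [4.62, 1.93]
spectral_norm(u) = 5.11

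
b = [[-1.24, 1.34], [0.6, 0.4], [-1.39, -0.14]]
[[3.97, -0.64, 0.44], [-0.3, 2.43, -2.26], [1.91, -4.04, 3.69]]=b @[[-1.53, 2.7, -2.46],[1.55, 2.02, -1.95]]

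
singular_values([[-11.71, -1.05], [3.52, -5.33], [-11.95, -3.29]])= [17.22, 6.01]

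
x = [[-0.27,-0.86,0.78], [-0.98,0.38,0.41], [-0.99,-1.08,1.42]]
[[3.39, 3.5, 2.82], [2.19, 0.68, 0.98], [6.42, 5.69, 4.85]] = x@ [[-0.80, 0.64, -1.65], [-0.32, -0.75, -2.27], [3.72, 3.88, 0.54]]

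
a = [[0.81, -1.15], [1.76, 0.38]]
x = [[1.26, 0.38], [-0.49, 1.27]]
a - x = [[-0.45,-1.53], [2.25,-0.89]]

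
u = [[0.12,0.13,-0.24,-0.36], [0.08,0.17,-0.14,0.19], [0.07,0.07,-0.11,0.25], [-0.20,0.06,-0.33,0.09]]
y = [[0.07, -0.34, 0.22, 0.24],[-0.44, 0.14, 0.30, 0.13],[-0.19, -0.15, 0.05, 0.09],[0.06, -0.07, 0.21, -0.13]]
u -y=[[0.05, 0.47, -0.46, -0.60], [0.52, 0.03, -0.44, 0.06], [0.26, 0.22, -0.16, 0.16], [-0.26, 0.13, -0.54, 0.22]]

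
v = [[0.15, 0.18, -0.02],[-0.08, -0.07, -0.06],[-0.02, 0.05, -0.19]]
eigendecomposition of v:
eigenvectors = [[-0.87, -0.72, -0.18],  [0.47, 0.64, 0.42],  [0.17, 0.25, 0.89]]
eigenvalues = [0.06, -0.0, -0.16]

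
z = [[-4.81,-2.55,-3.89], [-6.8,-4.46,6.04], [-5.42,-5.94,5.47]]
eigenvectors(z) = [[0.74+0.00j,-0.45-0.01j,-0.45+0.01j], [0.48+0.00j,(0.74+0j),0.74-0.00j], [0.47+0.00j,(0.36+0.34j),0.36-0.34j]]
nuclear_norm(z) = 21.90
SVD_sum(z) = [[-1.7, -1.39, 1.32], [-6.66, -5.44, 5.18], [-6.39, -5.22, 4.97]] + [[-3.11, -1.16, -5.21], [0.42, 0.16, 0.71], [0.39, 0.15, 0.65]] + [[-0.00,0.0,0.0], [-0.56,0.83,0.15], [0.58,-0.86,-0.16]]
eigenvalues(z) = [(-8.96+0j), (2.58+2.79j), (2.58-2.79j)]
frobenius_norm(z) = 15.56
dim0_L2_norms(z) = [9.94, 7.85, 9.03]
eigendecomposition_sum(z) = [[(-6.41+0j), (-3.81+0j), (-0.13-0j)], [-4.16+0.00j, (-2.47+0j), -0.09-0.00j], [-4.12+0.00j, (-2.45+0j), -0.09-0.00j]] + [[(0.8-0j), (0.63-1.68j), -1.88+1.70j], [-1.32+0.02j, -1.00+2.80j, (3.06-2.86j)], [(-0.65-0.59j), -1.75+0.91j, 2.78-0.00j]] + [[0.80+0.00j, (0.63+1.68j), (-1.88-1.7j)], [-1.32-0.02j, -1.00-2.80j, (3.06+2.86j)], [(-0.65+0.59j), (-1.75-0.91j), (2.78+0j)]]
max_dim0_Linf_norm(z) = 6.8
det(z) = -129.69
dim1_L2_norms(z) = [6.69, 10.13, 9.73]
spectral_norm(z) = 14.15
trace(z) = -3.80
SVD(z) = [[-0.18, 0.98, -0.0], [-0.71, -0.13, -0.69], [-0.68, -0.12, 0.72]] @ diag([14.154397317065603, 6.2842762294024075, 1.4579810915145137]) @ [[0.66, 0.54, -0.52],[-0.5, -0.19, -0.84],[0.55, -0.82, -0.15]]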